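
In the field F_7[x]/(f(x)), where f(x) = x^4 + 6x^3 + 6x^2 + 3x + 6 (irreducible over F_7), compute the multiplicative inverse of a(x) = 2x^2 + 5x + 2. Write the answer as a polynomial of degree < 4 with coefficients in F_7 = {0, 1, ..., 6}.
a(x)^(-1) ≡ 6x^3 + 2x^2 + 2x + 2 (mod f(x))

Since f is irreducible over F_7, F_7[x]/(f) is a field and a(x) ≠ 0 has an inverse. Apply the extended Euclidean algorithm to f(x) and a(x) in F_7[x]: f(x) = (4x^2 + 6)·a(x) + (x + 1);  a(x) = (2x + 3)·(x + 1) + (6). The last nonzero remainder is the constant 6 = gcd(f, a) in F_7. Back-substituting through the division chain expresses 6 = s(x)·a(x) + t(x)·f(x) with s(x) ≡ x^3 + 5x^2 + 5x + 5 (mod f), so (x^3 + 5x^2 + 5x + 5)·a(x) ≡ 6 (mod f). Multiplying by 6^(-1) ≡ 6 in F_7 gives a(x)^(-1) ≡ 6·(x^3 + 5x^2 + 5x + 5) ≡ 6x^3 + 2x^2 + 2x + 2 (mod f). Check: (2x^2 + 5x + 2)·(6x^3 + 2x^2 + 2x + 2) = 5x^5 + 6x^4 + 5x^3 + 4x^2 + 4 ≡ 1 (mod x^4 + 6x^3 + 6x^2 + 3x + 6).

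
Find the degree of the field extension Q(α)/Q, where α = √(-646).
[Q(α):Q] = 2

[Q(α):Q] equals the degree of the minimal polynomial of α. Here α^2 = -646 and x^2 + 646 is irreducible (d = -646 is squarefree, ≠ 1, hence not a square), so deg(m_α) = 2. Thus [Q(α):Q] = 2.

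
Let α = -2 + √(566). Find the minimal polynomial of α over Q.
m_α(x) = x^2 + 4x - 562

From α + 2 = √(566), squaring gives (α + 2)^2 = 566, i.e. α^2 + 4α + 4 = 566, so α^2 + 4α - 562 = 0. The discriminant of x^2 + 4x - 562 is (4)^2 - 4·(-562) = 16 + 2248 = 2264, and 4·(566) is not a perfect square in Q since 566 is squarefree and ≠ 1. Hence x^2 + 4x - 562 is irreducible over Q and is the minimal polynomial of α.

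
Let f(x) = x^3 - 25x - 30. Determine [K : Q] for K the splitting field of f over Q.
[K : Q] = 6

By the rational root test, any rational root of the monic integer polynomial f(x) = x^3 - 25x - 30 must be an integer dividing the constant term -30, i.e. one of ±{1, 2, 3, 5, 6, 10, 15, 30}. Evaluating: f(1) = -54, f(-1) = -6, f(2) = -72, f(-2) = 12, f(3) = -78, f(-3) = 18, f(5) = -30, f(-5) = -30, f(6) = 36, f(-6) = -96, f(10) = 720, f(-10) = -780, f(15) = 2970, f(-15) = -3030, f(30) = 26220, f(-30) = -26280; none is 0, so f has no rational root and is therefore irreducible over Q (a cubic with no linear factor over a field is irreducible). For an irreducible cubic, the Galois group is A_3 or S_3 according as the discriminant disc(f) = -4a^3 - 27b^2 = -4·(-25)^3 - 27·(-30)^2 = 38200 is or is not a square in Q. Here disc(f) = 38200 is not a perfect square in Q, so the Galois group of f over Q is not contained in A_3 and must be all of S_3. The splitting field has degree |S_3| = 6 over Q, so [K : Q] = 6.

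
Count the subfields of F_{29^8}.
F_{29^8} has 4 subfields

The subfields of F_{p^n} are exactly the fields F_{p^d} for d | n (each is the fixed field of the unique index-d subgroup of Gal(F_{p^n}/F_p) ≅ Z/nZ). The divisors of n = 8 are {1, 2, 4, 8}, giving 4 subfields: F_{29^1}, F_{29^2}, F_{29^4}, F_{29^8}.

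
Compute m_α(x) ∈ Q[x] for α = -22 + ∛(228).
m_α(x) = x^3 + 66x^2 + 1452x + 10420

Set β = α + 22 = ∛(228), so β^3 = 228. Then (α + 22)^3 - 228 = 0, i.e. α is a root of g(x) = (x + 22)^3 - 228 = x^3 + 66x^2 + 1452x + 10420. Since g(x) = h(x + 22) where h(x) = x^3 - 228, and h is irreducible over Q (because 228 is not a perfect cube, so h has no rational root, and a monic cubic with no rational root is irreducible), g is also irreducible (irreducibility is preserved under the substitution x → x + 22). Hence m_α(x) = x^3 + 66x^2 + 1452x + 10420.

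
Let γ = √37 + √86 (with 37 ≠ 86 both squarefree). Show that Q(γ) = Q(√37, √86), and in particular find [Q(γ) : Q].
[Q(γ) : Q] = 4 (equivalently, Q(γ) = Q(√37, √86))

Obviously Q(γ) ⊆ Q(√37, √86), and [Q(√37, √86):Q] = 4 (since 37, 86 are distinct squarefree integers > 1 with 3182 not a perfect square). To show equality we compute the minimal polynomial of γ. From γ = √37 + √86: γ^2 = 37 + 2√(3182) + 86 = 123 + 2√(3182), so γ^2 - 123 = 2√(3182); squaring, (γ^2 - 123)^2 = 4·3182, i.e. γ^4 - 246γ^2 + 15129 - 12728 = 0, i.e. γ^4 - 246γ^2 + 2401 = 0. So γ is a root of x^4 - 246x^2 + 2401. This polynomial is irreducible over Q: it has no rational root (each ±√37 ± √86 is irrational), and any factorization into two quadratics over Q would force √(3182) ∈ Q (pairing opposite roots) or √37, √86 ∈ Q (other pairings), all impossible. Hence [Q(γ):Q] = 4 = [Q(√37, √86):Q], so Q(γ) = Q(√37, √86).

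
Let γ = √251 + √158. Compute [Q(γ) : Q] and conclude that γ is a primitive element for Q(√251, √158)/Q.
[Q(γ) : Q] = 4 (equivalently, Q(γ) = Q(√251, √158))

Obviously Q(γ) ⊆ Q(√251, √158), and [Q(√251, √158):Q] = 4 (since 251, 158 are distinct squarefree integers > 1 with 39658 not a perfect square). To show equality we compute the minimal polynomial of γ. From γ = √251 + √158: γ^2 = 251 + 2√(39658) + 158 = 409 + 2√(39658), so γ^2 - 409 = 2√(39658); squaring, (γ^2 - 409)^2 = 4·39658, i.e. γ^4 - 818γ^2 + 167281 - 158632 = 0, i.e. γ^4 - 818γ^2 + 8649 = 0. So γ is a root of x^4 - 818x^2 + 8649. This polynomial is irreducible over Q: it has no rational root (each ±√251 ± √158 is irrational), and any factorization into two quadratics over Q would force √(39658) ∈ Q (pairing opposite roots) or √251, √158 ∈ Q (other pairings), all impossible. Hence [Q(γ):Q] = 4 = [Q(√251, √158):Q], so Q(γ) = Q(√251, √158).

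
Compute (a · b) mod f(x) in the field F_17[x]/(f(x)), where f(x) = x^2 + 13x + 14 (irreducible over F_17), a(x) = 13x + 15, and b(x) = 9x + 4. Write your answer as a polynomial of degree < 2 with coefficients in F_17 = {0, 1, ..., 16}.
a · b ≡ 9x + 3 (mod f(x))

Multiply in F_17[x]: a(x)·b(x) = (13x + 15)·(9x + 4) = 15x^2 + 9. This has degree ≥ 2, so divide by f(x) over F_17: 15x^2 + 9 = (15)·(x^2 + 13x + 14) + (9x + 3). Hence a·b ≡ 9x + 3 (mod f). (F_17[x]/(f) is a field with 17^2 = 289 elements since f is irreducible of degree 2.)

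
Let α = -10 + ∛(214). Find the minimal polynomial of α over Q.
m_α(x) = x^3 + 30x^2 + 300x + 786

Set β = α + 10 = ∛(214), so β^3 = 214. Then (α + 10)^3 - 214 = 0, i.e. α is a root of g(x) = (x + 10)^3 - 214 = x^3 + 30x^2 + 300x + 786. Since g(x) = h(x + 10) where h(x) = x^3 - 214, and h is irreducible over Q (because 214 is not a perfect cube, so h has no rational root, and a monic cubic with no rational root is irreducible), g is also irreducible (irreducibility is preserved under the substitution x → x + 10). Hence m_α(x) = x^3 + 30x^2 + 300x + 786.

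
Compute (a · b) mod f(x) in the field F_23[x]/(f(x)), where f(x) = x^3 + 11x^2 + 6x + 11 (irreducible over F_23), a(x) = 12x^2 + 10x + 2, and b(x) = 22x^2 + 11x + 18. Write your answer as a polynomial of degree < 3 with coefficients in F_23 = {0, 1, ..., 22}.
a · b ≡ 17x^2 + 6x + 2 (mod f(x))

Multiply in F_23[x]: a(x)·b(x) = (12x^2 + 10x + 2)·(22x^2 + 11x + 18) = 11x^4 + 7x^3 + 2x^2 + 18x + 13. This has degree ≥ 3, so divide by f(x) over F_23: 11x^4 + 7x^3 + 2x^2 + 18x + 13 = (11x + 1)·(x^3 + 11x^2 + 6x + 11) + (17x^2 + 6x + 2). Hence a·b ≡ 17x^2 + 6x + 2 (mod f). (F_23[x]/(f) is a field with 23^3 = 12167 elements since f is irreducible of degree 3.)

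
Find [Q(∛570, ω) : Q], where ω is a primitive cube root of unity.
[Q(∛570, ω) : Q] = 6

[Q(∛570):Q] = 3 (min poly x^3 - 570, irreducible since 570 is not a perfect cube). [Q(ω):Q] = 2 (min poly x^2 + x + 1). Since Q(∛570) ⊂ R and ω ∉ R, we have ω ∉ Q(∛570), so x^2 + x + 1 remains irreducible over Q(∛570) and [Q(∛570, ω) : Q(∛570)] = 2. By the tower law, [Q(∛570, ω) : Q] = 3 · 2 = 6. (In fact Q(∛570, ω) is the splitting field of x^3 - 570 over Q.)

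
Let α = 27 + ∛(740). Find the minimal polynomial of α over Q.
m_α(x) = x^3 - 81x^2 + 2187x - 20423

Set β = α - 27 = ∛(740), so β^3 = 740. Then (α - 27)^3 - 740 = 0, i.e. α is a root of g(x) = (x - 27)^3 - 740 = x^3 - 81x^2 + 2187x - 20423. Since g(x) = h(x - 27) where h(x) = x^3 - 740, and h is irreducible over Q (because 740 is not a perfect cube, so h has no rational root, and a monic cubic with no rational root is irreducible), g is also irreducible (irreducibility is preserved under the substitution x → x - 27). Hence m_α(x) = x^3 - 81x^2 + 2187x - 20423.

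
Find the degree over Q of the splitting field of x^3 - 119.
[K : Q] = 6

The roots of x^3 - 119 are ∛119, ω∛119, ω^2∛119 where ω = e^(2πi/3) is a primitive cube root of unity, so K = Q(∛119, ω). Now [Q(∛119):Q] = 3 (since 119 is not a perfect cube, x^3 - 119 is irreducible) and [Q(ω):Q] = 2. Both 2 and 3 divide [K:Q], and [K:Q] ≤ 3·2 = 6, so [K:Q] = 6. (Equivalently: Q(∛119) ⊂ R but ω ∉ R, so [K : Q(∛119)] = 2.)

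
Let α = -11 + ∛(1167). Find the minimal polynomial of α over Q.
m_α(x) = x^3 + 33x^2 + 363x + 164

Set β = α + 11 = ∛(1167), so β^3 = 1167. Then (α + 11)^3 - 1167 = 0, i.e. α is a root of g(x) = (x + 11)^3 - 1167 = x^3 + 33x^2 + 363x + 164. Since g(x) = h(x + 11) where h(x) = x^3 - 1167, and h is irreducible over Q (because 1167 is not a perfect cube, so h has no rational root, and a monic cubic with no rational root is irreducible), g is also irreducible (irreducibility is preserved under the substitution x → x + 11). Hence m_α(x) = x^3 + 33x^2 + 363x + 164.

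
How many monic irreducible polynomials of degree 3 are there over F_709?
There are 118800040 monic irreducible polynomials of degree 3 over F_709

Each element of F_{709^3} that lies in no proper subfield is a root of exactly one monic irreducible of degree 3 over F_709, and each such polynomial has 3 distinct roots in F_{709^3}. By Möbius inversion the count is N_709(3) = (1/3) Σ_{d|3} μ(3/d) · 709^d = (1/3)(μ(3)·709^1 + μ(1)·709^3) = 356400120/3 = 118800040.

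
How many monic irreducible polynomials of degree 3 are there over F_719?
There are 123898080 monic irreducible polynomials of degree 3 over F_719

Each element of F_{719^3} that lies in no proper subfield is a root of exactly one monic irreducible of degree 3 over F_719, and each such polynomial has 3 distinct roots in F_{719^3}. By Möbius inversion the count is N_719(3) = (1/3) Σ_{d|3} μ(3/d) · 719^d = (1/3)(μ(3)·719^1 + μ(1)·719^3) = 371694240/3 = 123898080.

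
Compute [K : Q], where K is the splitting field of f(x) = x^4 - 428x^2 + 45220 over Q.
[K : Q] = 4

Solving the quadratic in x^2: x^2 = (428 ± √(428^2 - 4·45220))/2 = (428 ± √2304)/2 = (428 ± 48)/2, giving x^2 = 190 or x^2 = 238. So f(x) = (x^2 - 190)(x^2 - 238) and the roots of f are ±√190, ±√238. Hence the splitting field is K = Q(√190, √238). Since 190 and 238 are distinct squarefree integers > 1, their product 45220 is not a perfect square, so √238 ∉ Q(√190). By the tower law [K:Q] = [Q(√190,√238):Q(√190)] · [Q(√190):Q] = 2 · 2 = 4.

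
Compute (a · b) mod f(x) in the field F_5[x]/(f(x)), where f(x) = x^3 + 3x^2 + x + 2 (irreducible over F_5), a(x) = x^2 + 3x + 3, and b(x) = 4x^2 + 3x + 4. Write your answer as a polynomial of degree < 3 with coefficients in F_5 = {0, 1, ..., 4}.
a · b ≡ 2x^2 + 1 (mod f(x))

Multiply in F_5[x]: a(x)·b(x) = (x^2 + 3x + 3)·(4x^2 + 3x + 4) = 4x^4 + x + 2. This has degree ≥ 3, so divide by f(x) over F_5: 4x^4 + x + 2 = (4x + 3)·(x^3 + 3x^2 + x + 2) + (2x^2 + 1). Hence a·b ≡ 2x^2 + 1 (mod f). (F_5[x]/(f) is a field with 5^3 = 125 elements since f is irreducible of degree 3.)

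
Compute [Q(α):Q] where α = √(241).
[Q(α):Q] = 2

[Q(α):Q] equals the degree of the minimal polynomial of α. Here α^2 = 241 and x^2 - 241 is irreducible (d = 241 is squarefree, ≠ 1, hence not a square), so deg(m_α) = 2. Thus [Q(α):Q] = 2.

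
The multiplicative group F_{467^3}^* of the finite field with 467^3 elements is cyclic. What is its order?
|F_{467^3}^*| = 101847562

F_{467^3} has 467^3 = 101847563 elements; its multiplicative group consists of all nonzero elements, so |F_{467^3}^*| = 101847563 - 1 = 101847562. (It is cyclic since any finite subgroup of the multiplicative group of a field is cyclic.)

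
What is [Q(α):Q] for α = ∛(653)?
[Q(α):Q] = 3

The minimal polynomial of α is x^3 - 653, irreducible over Q since 653 is not a perfect cube (so x^3 - 653 has no rational root). Hence [Q(α):Q] = deg(m_α) = 3.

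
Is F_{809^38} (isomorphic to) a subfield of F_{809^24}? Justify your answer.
No: F_{809^38} is not a subfield of F_{809^24}

F_{p^m} embeds in F_{p^n} iff m | n. Here 38 ∤ 24 (since 24 = 0·38 + 24 with remainder 24 ≠ 0), so F_{809^38} is not a subfield of F_{809^24}. Equivalently: if it were, the tower law would give 38 = [F_{809^38}:F_809] dividing [F_{809^24}:F_809] = 24, contradiction.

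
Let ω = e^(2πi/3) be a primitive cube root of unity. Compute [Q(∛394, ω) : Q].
[Q(∛394, ω) : Q] = 6

[Q(∛394):Q] = 3 (min poly x^3 - 394, irreducible since 394 is not a perfect cube). [Q(ω):Q] = 2 (min poly x^2 + x + 1). Since Q(∛394) ⊂ R and ω ∉ R, we have ω ∉ Q(∛394), so x^2 + x + 1 remains irreducible over Q(∛394) and [Q(∛394, ω) : Q(∛394)] = 2. By the tower law, [Q(∛394, ω) : Q] = 3 · 2 = 6. (In fact Q(∛394, ω) is the splitting field of x^3 - 394 over Q.)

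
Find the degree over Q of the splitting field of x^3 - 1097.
[K : Q] = 6

The roots of x^3 - 1097 are ∛1097, ω∛1097, ω^2∛1097 where ω = e^(2πi/3) is a primitive cube root of unity, so K = Q(∛1097, ω). Now [Q(∛1097):Q] = 3 (since 1097 is not a perfect cube, x^3 - 1097 is irreducible) and [Q(ω):Q] = 2. Both 2 and 3 divide [K:Q], and [K:Q] ≤ 3·2 = 6, so [K:Q] = 6. (Equivalently: Q(∛1097) ⊂ R but ω ∉ R, so [K : Q(∛1097)] = 2.)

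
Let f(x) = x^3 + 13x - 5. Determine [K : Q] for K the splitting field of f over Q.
[K : Q] = 6

By the rational root test, any rational root of the monic integer polynomial f(x) = x^3 + 13x - 5 must be an integer dividing the constant term -5, i.e. one of ±{1, 5}. Evaluating: f(1) = 9, f(-1) = -19, f(5) = 185, f(-5) = -195; none is 0, so f has no rational root and is therefore irreducible over Q (a cubic with no linear factor over a field is irreducible). For an irreducible cubic, the Galois group is A_3 or S_3 according as the discriminant disc(f) = -4a^3 - 27b^2 = -4·(13)^3 - 27·(-5)^2 = -9463 is or is not a square in Q. Here disc(f) = -9463 is not a perfect square in Q, so the Galois group of f over Q is not contained in A_3 and must be all of S_3. The splitting field has degree |S_3| = 6 over Q, so [K : Q] = 6.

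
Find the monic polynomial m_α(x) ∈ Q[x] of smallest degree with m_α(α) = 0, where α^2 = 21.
m_α(x) = x^2 - 21

α satisfies α^2 - 21 = 0, so x^2 - 21 annihilates α. Since d = 21 is squarefree and ≠ 1, it is not a perfect square in Q, so x^2 - 21 has no rational root and is therefore irreducible over Q (a degree-2 polynomial over a field is irreducible iff it has no root). Hence m_α(x) = x^2 - 21.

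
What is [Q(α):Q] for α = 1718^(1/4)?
[Q(α):Q] = 4

α is a root of x^4 - 1718. By Eisenstein's criterion at the prime p = 2 (which divides the constant term 1718 but p^2 = 4 does not, since 1718 is squarefree), x^4 - 1718 is irreducible over Q. Hence [Q(α):Q] = 4.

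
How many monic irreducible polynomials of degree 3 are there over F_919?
There are 258716880 monic irreducible polynomials of degree 3 over F_919

Each element of F_{919^3} that lies in no proper subfield is a root of exactly one monic irreducible of degree 3 over F_919, and each such polynomial has 3 distinct roots in F_{919^3}. By Möbius inversion the count is N_919(3) = (1/3) Σ_{d|3} μ(3/d) · 919^d = (1/3)(μ(3)·919^1 + μ(1)·919^3) = 776150640/3 = 258716880.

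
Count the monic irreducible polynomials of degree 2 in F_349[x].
There are 60726 monic irreducible polynomials of degree 2 over F_349

Each element of F_{349^2} that lies in no proper subfield is a root of exactly one monic irreducible of degree 2 over F_349, and each such polynomial has 2 distinct roots in F_{349^2}. By Möbius inversion the count is N_349(2) = (1/2) Σ_{d|2} μ(2/d) · 349^d = (1/2)(μ(2)·349^1 + μ(1)·349^2) = 121452/2 = 60726.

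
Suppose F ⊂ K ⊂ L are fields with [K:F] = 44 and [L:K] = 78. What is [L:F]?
[L:F] = 3432

The tower law says that for any tower of field extensions F ⊂ K ⊂ L with finite degrees, [L:F] = [L:K] · [K:F]. Here this gives [L:F] = 78 · 44 = 3432.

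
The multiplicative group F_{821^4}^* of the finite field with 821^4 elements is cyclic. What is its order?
|F_{821^4}^*| = 454331269680

F_{821^4} has 821^4 = 454331269681 elements; its multiplicative group consists of all nonzero elements, so |F_{821^4}^*| = 454331269681 - 1 = 454331269680. (It is cyclic since any finite subgroup of the multiplicative group of a field is cyclic.)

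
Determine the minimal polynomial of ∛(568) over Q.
m_α(x) = x^3 - 568

α satisfies α^3 = 568, so x^3 - 568 annihilates α. By the rational root test, a rational root p/q (in lowest terms) of x^3 - 568 would satisfy p^3 = 568 q^3, forcing q = 1 and p^3 = 568; but 568 is not a perfect cube, contradiction. A monic cubic over Q with no rational root is irreducible (any nontrivial factorization would include a linear factor). Hence x^3 - 568 is the minimal polynomial of α, and in particular [Q(α):Q] = 3.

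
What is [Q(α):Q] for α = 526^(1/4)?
[Q(α):Q] = 4

α is a root of x^4 - 526. By Eisenstein's criterion at the prime p = 2 (which divides the constant term 526 but p^2 = 4 does not, since 526 is squarefree), x^4 - 526 is irreducible over Q. Hence [Q(α):Q] = 4.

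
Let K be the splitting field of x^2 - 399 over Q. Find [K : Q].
[K : Q] = 2

f(x) = x^2 - 399 factors as (x - √399)(x + √399). The splitting field is K = Q(√399). Since 399 is squarefree and > 1, it is not a perfect square, so x^2 - 399 is irreducible over Q and [Q(√399) : Q] = 2. Hence [K : Q] = 2.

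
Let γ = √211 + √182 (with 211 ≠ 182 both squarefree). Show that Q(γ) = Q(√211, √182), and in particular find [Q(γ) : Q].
[Q(γ) : Q] = 4 (equivalently, Q(γ) = Q(√211, √182))

Obviously Q(γ) ⊆ Q(√211, √182), and [Q(√211, √182):Q] = 4 (since 211, 182 are distinct squarefree integers > 1 with 38402 not a perfect square). To show equality we compute the minimal polynomial of γ. From γ = √211 + √182: γ^2 = 211 + 2√(38402) + 182 = 393 + 2√(38402), so γ^2 - 393 = 2√(38402); squaring, (γ^2 - 393)^2 = 4·38402, i.e. γ^4 - 786γ^2 + 154449 - 153608 = 0, i.e. γ^4 - 786γ^2 + 841 = 0. So γ is a root of x^4 - 786x^2 + 841. This polynomial is irreducible over Q: it has no rational root (each ±√211 ± √182 is irrational), and any factorization into two quadratics over Q would force √(38402) ∈ Q (pairing opposite roots) or √211, √182 ∈ Q (other pairings), all impossible. Hence [Q(γ):Q] = 4 = [Q(√211, √182):Q], so Q(γ) = Q(√211, √182).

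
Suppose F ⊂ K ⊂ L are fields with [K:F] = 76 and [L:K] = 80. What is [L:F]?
[L:F] = 6080

The tower law says that for any tower of field extensions F ⊂ K ⊂ L with finite degrees, [L:F] = [L:K] · [K:F]. Here this gives [L:F] = 80 · 76 = 6080.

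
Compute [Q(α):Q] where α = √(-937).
[Q(α):Q] = 2

[Q(α):Q] equals the degree of the minimal polynomial of α. Here α^2 = -937 and x^2 + 937 is irreducible (d = -937 is squarefree, ≠ 1, hence not a square), so deg(m_α) = 2. Thus [Q(α):Q] = 2.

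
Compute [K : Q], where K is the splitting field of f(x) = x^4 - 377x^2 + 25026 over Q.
[K : Q] = 4

Solving the quadratic in x^2: x^2 = (377 ± √(377^2 - 4·25026))/2 = (377 ± √42025)/2 = (377 ± 205)/2, giving x^2 = 291 or x^2 = 86. So f(x) = (x^2 - 291)(x^2 - 86) and the roots of f are ±√291, ±√86. Hence the splitting field is K = Q(√291, √86). Since 291 and 86 are distinct squarefree integers > 1, their product 25026 is not a perfect square, so √86 ∉ Q(√291). By the tower law [K:Q] = [Q(√291,√86):Q(√291)] · [Q(√291):Q] = 2 · 2 = 4.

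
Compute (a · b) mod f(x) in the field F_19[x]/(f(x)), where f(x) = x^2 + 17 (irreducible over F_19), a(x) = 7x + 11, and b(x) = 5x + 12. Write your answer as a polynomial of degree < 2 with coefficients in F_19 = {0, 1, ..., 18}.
a · b ≡ 6x + 12 (mod f(x))

Multiply in F_19[x]: a(x)·b(x) = (7x + 11)·(5x + 12) = 16x^2 + 6x + 18. This has degree ≥ 2, so divide by f(x) over F_19: 16x^2 + 6x + 18 = (16)·(x^2 + 17) + (6x + 12). Hence a·b ≡ 6x + 12 (mod f). (F_19[x]/(f) is a field with 19^2 = 361 elements since f is irreducible of degree 2.)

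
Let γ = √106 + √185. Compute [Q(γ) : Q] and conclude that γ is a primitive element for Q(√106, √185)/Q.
[Q(γ) : Q] = 4 (equivalently, Q(γ) = Q(√106, √185))

Obviously Q(γ) ⊆ Q(√106, √185), and [Q(√106, √185):Q] = 4 (since 106, 185 are distinct squarefree integers > 1 with 19610 not a perfect square). To show equality we compute the minimal polynomial of γ. From γ = √106 + √185: γ^2 = 106 + 2√(19610) + 185 = 291 + 2√(19610), so γ^2 - 291 = 2√(19610); squaring, (γ^2 - 291)^2 = 4·19610, i.e. γ^4 - 582γ^2 + 84681 - 78440 = 0, i.e. γ^4 - 582γ^2 + 6241 = 0. So γ is a root of x^4 - 582x^2 + 6241. This polynomial is irreducible over Q: it has no rational root (each ±√106 ± √185 is irrational), and any factorization into two quadratics over Q would force √(19610) ∈ Q (pairing opposite roots) or √106, √185 ∈ Q (other pairings), all impossible. Hence [Q(γ):Q] = 4 = [Q(√106, √185):Q], so Q(γ) = Q(√106, √185).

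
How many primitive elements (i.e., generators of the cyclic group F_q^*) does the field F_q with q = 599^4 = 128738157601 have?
There are φ(128738157600) = 27898675200 primitive elements

F_q^* is cyclic of order q - 1 = 128738157600. A cyclic group of order m has exactly φ(m) generators. Here m = 128738157600 = 2^5 · 3 · 5^2 · 13 · 17 · 23 · 61 · 173, so the number of primitive elements is φ(128738157600) = 27898675200.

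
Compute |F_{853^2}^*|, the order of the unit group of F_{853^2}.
|F_{853^2}^*| = 727608

F_{853^2} has 853^2 = 727609 elements; its multiplicative group consists of all nonzero elements, so |F_{853^2}^*| = 727609 - 1 = 727608. (It is cyclic since any finite subgroup of the multiplicative group of a field is cyclic.)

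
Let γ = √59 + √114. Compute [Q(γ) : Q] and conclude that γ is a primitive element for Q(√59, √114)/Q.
[Q(γ) : Q] = 4 (equivalently, Q(γ) = Q(√59, √114))

Obviously Q(γ) ⊆ Q(√59, √114), and [Q(√59, √114):Q] = 4 (since 59, 114 are distinct squarefree integers > 1 with 6726 not a perfect square). To show equality we compute the minimal polynomial of γ. From γ = √59 + √114: γ^2 = 59 + 2√(6726) + 114 = 173 + 2√(6726), so γ^2 - 173 = 2√(6726); squaring, (γ^2 - 173)^2 = 4·6726, i.e. γ^4 - 346γ^2 + 29929 - 26904 = 0, i.e. γ^4 - 346γ^2 + 3025 = 0. So γ is a root of x^4 - 346x^2 + 3025. This polynomial is irreducible over Q: it has no rational root (each ±√59 ± √114 is irrational), and any factorization into two quadratics over Q would force √(6726) ∈ Q (pairing opposite roots) or √59, √114 ∈ Q (other pairings), all impossible. Hence [Q(γ):Q] = 4 = [Q(√59, √114):Q], so Q(γ) = Q(√59, √114).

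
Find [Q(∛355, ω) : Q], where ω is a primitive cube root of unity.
[Q(∛355, ω) : Q] = 6

[Q(∛355):Q] = 3 (min poly x^3 - 355, irreducible since 355 is not a perfect cube). [Q(ω):Q] = 2 (min poly x^2 + x + 1). Since Q(∛355) ⊂ R and ω ∉ R, we have ω ∉ Q(∛355), so x^2 + x + 1 remains irreducible over Q(∛355) and [Q(∛355, ω) : Q(∛355)] = 2. By the tower law, [Q(∛355, ω) : Q] = 3 · 2 = 6. (In fact Q(∛355, ω) is the splitting field of x^3 - 355 over Q.)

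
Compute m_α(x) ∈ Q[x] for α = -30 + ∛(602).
m_α(x) = x^3 + 90x^2 + 2700x + 26398

Set β = α + 30 = ∛(602), so β^3 = 602. Then (α + 30)^3 - 602 = 0, i.e. α is a root of g(x) = (x + 30)^3 - 602 = x^3 + 90x^2 + 2700x + 26398. Since g(x) = h(x + 30) where h(x) = x^3 - 602, and h is irreducible over Q (because 602 is not a perfect cube, so h has no rational root, and a monic cubic with no rational root is irreducible), g is also irreducible (irreducibility is preserved under the substitution x → x + 30). Hence m_α(x) = x^3 + 90x^2 + 2700x + 26398.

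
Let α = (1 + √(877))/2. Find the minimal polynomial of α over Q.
m_α(x) = x^2 - x - 219

From 2α - 1 = √(877), squaring gives (2α - 1)^2 = 877, i.e. 4α^2 - 4α + 1 = 877, so α^2 - α + (1 - 877)/4 = 0. Since 877 ≡ 1 (mod 4), (1 - 877)/4 = -219 ∈ Z. The polynomial x^2 - x - 219 has discriminant 1 - 4·(-219) = 877, which is not a perfect square in Q (d = 877 is squarefree and ≠ 1), so x^2 - x - 219 is irreducible over Q. It is the minimal polynomial of α.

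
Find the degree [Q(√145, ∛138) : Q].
[Q(√145, ∛138) : Q] = 6

Let L = Q(√145, ∛138). Since Q(√145) ⊂ L and [Q(√145):Q] = 2, the tower law gives 2 | [L:Q]. Likewise Q(∛138) ⊂ L with [Q(∛138):Q] = 3 (because 138 is not a perfect cube), so 3 | [L:Q]. As gcd(2,3) = 1, [L:Q] is divisible by 6. Conversely L is generated over Q by √145 and ∛138, so [L:Q] ≤ 2·3 = 6. Therefore [Q(√145, ∛138) : Q] = 6.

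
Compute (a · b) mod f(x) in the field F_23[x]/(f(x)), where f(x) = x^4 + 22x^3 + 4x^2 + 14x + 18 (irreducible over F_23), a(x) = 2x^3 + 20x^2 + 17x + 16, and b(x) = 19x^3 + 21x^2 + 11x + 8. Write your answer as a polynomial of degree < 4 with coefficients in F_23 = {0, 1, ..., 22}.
a · b ≡ 12x^3 + 8x^2 + 10x + 19 (mod f(x))

Multiply in F_23[x]: a(x)·b(x) = (2x^3 + 20x^2 + 17x + 16)·(19x^3 + 21x^2 + 11x + 8) = 15x^6 + 8x^5 + 6x^4 + 16x^2 + 13x + 13. This has degree ≥ 4, so divide by f(x) over F_23: 15x^6 + 8x^5 + 6x^4 + 16x^2 + 13x + 13 = (15x^2 + 15)·(x^4 + 22x^3 + 4x^2 + 14x + 18) + (12x^3 + 8x^2 + 10x + 19). Hence a·b ≡ 12x^3 + 8x^2 + 10x + 19 (mod f). (F_23[x]/(f) is a field with 23^4 = 279841 elements since f is irreducible of degree 4.)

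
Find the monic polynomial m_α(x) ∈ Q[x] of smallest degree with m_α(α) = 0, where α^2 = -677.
m_α(x) = x^2 + 677

α satisfies α^2 + 677 = 0, so x^2 + 677 annihilates α. Since d = -677 is squarefree and ≠ 1, it is not a perfect square in Q, so x^2 + 677 has no rational root and is therefore irreducible over Q (a degree-2 polynomial over a field is irreducible iff it has no root). Hence m_α(x) = x^2 + 677.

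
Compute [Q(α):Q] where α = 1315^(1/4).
[Q(α):Q] = 4

α is a root of x^4 - 1315. By Eisenstein's criterion at the prime p = 5 (which divides the constant term 1315 but p^2 = 25 does not, since 1315 is squarefree), x^4 - 1315 is irreducible over Q. Hence [Q(α):Q] = 4.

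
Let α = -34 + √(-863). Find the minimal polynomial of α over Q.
m_α(x) = x^2 + 68x + 2019

From α + 34 = √(-863), squaring gives (α + 34)^2 = -863, i.e. α^2 + 68α + 1156 = -863, so α^2 + 68α + 2019 = 0. The discriminant of x^2 + 68x + 2019 is (68)^2 - 4·(2019) = 4624 - 8076 = -3452, and 4·(-863) is not a perfect square in Q since -863 is squarefree and ≠ 1. Hence x^2 + 68x + 2019 is irreducible over Q and is the minimal polynomial of α.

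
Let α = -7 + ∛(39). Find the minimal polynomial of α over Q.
m_α(x) = x^3 + 21x^2 + 147x + 304

Set β = α + 7 = ∛(39), so β^3 = 39. Then (α + 7)^3 - 39 = 0, i.e. α is a root of g(x) = (x + 7)^3 - 39 = x^3 + 21x^2 + 147x + 304. Since g(x) = h(x + 7) where h(x) = x^3 - 39, and h is irreducible over Q (because 39 is not a perfect cube, so h has no rational root, and a monic cubic with no rational root is irreducible), g is also irreducible (irreducibility is preserved under the substitution x → x + 7). Hence m_α(x) = x^3 + 21x^2 + 147x + 304.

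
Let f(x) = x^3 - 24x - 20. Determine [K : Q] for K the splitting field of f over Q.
[K : Q] = 6

By the rational root test, any rational root of the monic integer polynomial f(x) = x^3 - 24x - 20 must be an integer dividing the constant term -20, i.e. one of ±{1, 2, 4, 5, 10, 20}. Evaluating: f(1) = -43, f(-1) = 3, f(2) = -60, f(-2) = 20, f(4) = -52, f(-4) = 12, f(5) = -15, f(-5) = -25, f(10) = 740, f(-10) = -780, f(20) = 7500, f(-20) = -7540; none is 0, so f has no rational root and is therefore irreducible over Q (a cubic with no linear factor over a field is irreducible). For an irreducible cubic, the Galois group is A_3 or S_3 according as the discriminant disc(f) = -4a^3 - 27b^2 = -4·(-24)^3 - 27·(-20)^2 = 44496 is or is not a square in Q. Here disc(f) = 44496 is not a perfect square in Q, so the Galois group of f over Q is not contained in A_3 and must be all of S_3. The splitting field has degree |S_3| = 6 over Q, so [K : Q] = 6.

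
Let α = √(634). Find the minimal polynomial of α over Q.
m_α(x) = x^2 - 634

α satisfies α^2 - 634 = 0, so x^2 - 634 annihilates α. Since d = 634 is squarefree and ≠ 1, it is not a perfect square in Q, so x^2 - 634 has no rational root and is therefore irreducible over Q (a degree-2 polynomial over a field is irreducible iff it has no root). Hence m_α(x) = x^2 - 634.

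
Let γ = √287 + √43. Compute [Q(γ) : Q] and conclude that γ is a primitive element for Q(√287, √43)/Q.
[Q(γ) : Q] = 4 (equivalently, Q(γ) = Q(√287, √43))

Obviously Q(γ) ⊆ Q(√287, √43), and [Q(√287, √43):Q] = 4 (since 287, 43 are distinct squarefree integers > 1 with 12341 not a perfect square). To show equality we compute the minimal polynomial of γ. From γ = √287 + √43: γ^2 = 287 + 2√(12341) + 43 = 330 + 2√(12341), so γ^2 - 330 = 2√(12341); squaring, (γ^2 - 330)^2 = 4·12341, i.e. γ^4 - 660γ^2 + 108900 - 49364 = 0, i.e. γ^4 - 660γ^2 + 59536 = 0. So γ is a root of x^4 - 660x^2 + 59536. This polynomial is irreducible over Q: it has no rational root (each ±√287 ± √43 is irrational), and any factorization into two quadratics over Q would force √(12341) ∈ Q (pairing opposite roots) or √287, √43 ∈ Q (other pairings), all impossible. Hence [Q(γ):Q] = 4 = [Q(√287, √43):Q], so Q(γ) = Q(√287, √43).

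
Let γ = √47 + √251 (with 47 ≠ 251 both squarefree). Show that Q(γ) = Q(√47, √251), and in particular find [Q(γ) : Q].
[Q(γ) : Q] = 4 (equivalently, Q(γ) = Q(√47, √251))

Obviously Q(γ) ⊆ Q(√47, √251), and [Q(√47, √251):Q] = 4 (since 47, 251 are distinct squarefree integers > 1 with 11797 not a perfect square). To show equality we compute the minimal polynomial of γ. From γ = √47 + √251: γ^2 = 47 + 2√(11797) + 251 = 298 + 2√(11797), so γ^2 - 298 = 2√(11797); squaring, (γ^2 - 298)^2 = 4·11797, i.e. γ^4 - 596γ^2 + 88804 - 47188 = 0, i.e. γ^4 - 596γ^2 + 41616 = 0. So γ is a root of x^4 - 596x^2 + 41616. This polynomial is irreducible over Q: it has no rational root (each ±√47 ± √251 is irrational), and any factorization into two quadratics over Q would force √(11797) ∈ Q (pairing opposite roots) or √47, √251 ∈ Q (other pairings), all impossible. Hence [Q(γ):Q] = 4 = [Q(√47, √251):Q], so Q(γ) = Q(√47, √251).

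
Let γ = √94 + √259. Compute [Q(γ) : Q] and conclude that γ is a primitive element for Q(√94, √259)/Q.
[Q(γ) : Q] = 4 (equivalently, Q(γ) = Q(√94, √259))

Obviously Q(γ) ⊆ Q(√94, √259), and [Q(√94, √259):Q] = 4 (since 94, 259 are distinct squarefree integers > 1 with 24346 not a perfect square). To show equality we compute the minimal polynomial of γ. From γ = √94 + √259: γ^2 = 94 + 2√(24346) + 259 = 353 + 2√(24346), so γ^2 - 353 = 2√(24346); squaring, (γ^2 - 353)^2 = 4·24346, i.e. γ^4 - 706γ^2 + 124609 - 97384 = 0, i.e. γ^4 - 706γ^2 + 27225 = 0. So γ is a root of x^4 - 706x^2 + 27225. This polynomial is irreducible over Q: it has no rational root (each ±√94 ± √259 is irrational), and any factorization into two quadratics over Q would force √(24346) ∈ Q (pairing opposite roots) or √94, √259 ∈ Q (other pairings), all impossible. Hence [Q(γ):Q] = 4 = [Q(√94, √259):Q], so Q(γ) = Q(√94, √259).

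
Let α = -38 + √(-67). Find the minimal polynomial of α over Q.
m_α(x) = x^2 + 76x + 1511

From α + 38 = √(-67), squaring gives (α + 38)^2 = -67, i.e. α^2 + 76α + 1444 = -67, so α^2 + 76α + 1511 = 0. The discriminant of x^2 + 76x + 1511 is (76)^2 - 4·(1511) = 5776 - 6044 = -268, and 4·(-67) is not a perfect square in Q since -67 is squarefree and ≠ 1. Hence x^2 + 76x + 1511 is irreducible over Q and is the minimal polynomial of α.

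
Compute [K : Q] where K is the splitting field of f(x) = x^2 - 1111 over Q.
[K : Q] = 2

f(x) = x^2 - 1111 factors as (x - √1111)(x + √1111). The splitting field is K = Q(√1111). Since 1111 is squarefree and > 1, it is not a perfect square, so x^2 - 1111 is irreducible over Q and [Q(√1111) : Q] = 2. Hence [K : Q] = 2.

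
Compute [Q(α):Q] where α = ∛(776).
[Q(α):Q] = 3

The minimal polynomial of α is x^3 - 776, irreducible over Q since 776 is not a perfect cube (so x^3 - 776 has no rational root). Hence [Q(α):Q] = deg(m_α) = 3.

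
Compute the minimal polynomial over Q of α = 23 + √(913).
m_α(x) = x^2 - 46x - 384

From α - 23 = √(913), squaring gives (α - 23)^2 = 913, i.e. α^2 - 46α + 529 = 913, so α^2 - 46α - 384 = 0. The discriminant of x^2 - 46x - 384 is (-46)^2 - 4·(-384) = 2116 + 1536 = 3652, and 4·(913) is not a perfect square in Q since 913 is squarefree and ≠ 1. Hence x^2 - 46x - 384 is irreducible over Q and is the minimal polynomial of α.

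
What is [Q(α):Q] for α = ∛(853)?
[Q(α):Q] = 3

The minimal polynomial of α is x^3 - 853, irreducible over Q since 853 is not a perfect cube (so x^3 - 853 has no rational root). Hence [Q(α):Q] = deg(m_α) = 3.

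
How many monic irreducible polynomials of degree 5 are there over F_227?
There are 120547797936 monic irreducible polynomials of degree 5 over F_227

Each element of F_{227^5} that lies in no proper subfield is a root of exactly one monic irreducible of degree 5 over F_227, and each such polynomial has 5 distinct roots in F_{227^5}. By Möbius inversion the count is N_227(5) = (1/5) Σ_{d|5} μ(5/d) · 227^d = (1/5)(μ(5)·227^1 + μ(1)·227^5) = 602738989680/5 = 120547797936.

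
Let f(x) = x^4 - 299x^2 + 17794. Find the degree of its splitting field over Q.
[K : Q] = 4

Solving the quadratic in x^2: x^2 = (299 ± √(299^2 - 4·17794))/2 = (299 ± √18225)/2 = (299 ± 135)/2, giving x^2 = 82 or x^2 = 217. So f(x) = (x^2 - 82)(x^2 - 217) and the roots of f are ±√82, ±√217. Hence the splitting field is K = Q(√82, √217). Since 82 and 217 are distinct squarefree integers > 1, their product 17794 is not a perfect square, so √217 ∉ Q(√82). By the tower law [K:Q] = [Q(√82,√217):Q(√82)] · [Q(√82):Q] = 2 · 2 = 4.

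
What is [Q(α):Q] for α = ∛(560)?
[Q(α):Q] = 3

The minimal polynomial of α is x^3 - 560, irreducible over Q since 560 is not a perfect cube (so x^3 - 560 has no rational root). Hence [Q(α):Q] = deg(m_α) = 3.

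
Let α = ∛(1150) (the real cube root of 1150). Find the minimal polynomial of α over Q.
m_α(x) = x^3 - 1150

α satisfies α^3 = 1150, so x^3 - 1150 annihilates α. By the rational root test, a rational root p/q (in lowest terms) of x^3 - 1150 would satisfy p^3 = 1150 q^3, forcing q = 1 and p^3 = 1150; but 1150 is not a perfect cube, contradiction. A monic cubic over Q with no rational root is irreducible (any nontrivial factorization would include a linear factor). Hence x^3 - 1150 is the minimal polynomial of α, and in particular [Q(α):Q] = 3.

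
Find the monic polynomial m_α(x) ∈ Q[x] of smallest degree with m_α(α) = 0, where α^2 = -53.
m_α(x) = x^2 + 53

α satisfies α^2 + 53 = 0, so x^2 + 53 annihilates α. Since d = -53 is squarefree and ≠ 1, it is not a perfect square in Q, so x^2 + 53 has no rational root and is therefore irreducible over Q (a degree-2 polynomial over a field is irreducible iff it has no root). Hence m_α(x) = x^2 + 53.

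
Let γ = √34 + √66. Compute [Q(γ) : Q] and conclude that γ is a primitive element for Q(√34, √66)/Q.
[Q(γ) : Q] = 4 (equivalently, Q(γ) = Q(√34, √66))

Obviously Q(γ) ⊆ Q(√34, √66), and [Q(√34, √66):Q] = 4 (since 34, 66 are distinct squarefree integers > 1 with 2244 not a perfect square). To show equality we compute the minimal polynomial of γ. From γ = √34 + √66: γ^2 = 34 + 2√(2244) + 66 = 100 + 2√(2244), so γ^2 - 100 = 2√(2244); squaring, (γ^2 - 100)^2 = 4·2244, i.e. γ^4 - 200γ^2 + 10000 - 8976 = 0, i.e. γ^4 - 200γ^2 + 1024 = 0. So γ is a root of x^4 - 200x^2 + 1024. This polynomial is irreducible over Q: it has no rational root (each ±√34 ± √66 is irrational), and any factorization into two quadratics over Q would force √(2244) ∈ Q (pairing opposite roots) or √34, √66 ∈ Q (other pairings), all impossible. Hence [Q(γ):Q] = 4 = [Q(√34, √66):Q], so Q(γ) = Q(√34, √66).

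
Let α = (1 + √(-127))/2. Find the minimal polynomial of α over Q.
m_α(x) = x^2 - x + 32

From 2α - 1 = √(-127), squaring gives (2α - 1)^2 = -127, i.e. 4α^2 - 4α + 1 = -127, so α^2 - α + (1 + 127)/4 = 0. Since -127 ≡ 1 (mod 4), (1 + 127)/4 = 32 ∈ Z. The polynomial x^2 - x + 32 has discriminant 1 - 4·(32) = -127, which is not a perfect square in Q (d = -127 is squarefree and ≠ 1), so x^2 - x + 32 is irreducible over Q. It is the minimal polynomial of α.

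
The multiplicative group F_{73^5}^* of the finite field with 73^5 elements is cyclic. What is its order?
|F_{73^5}^*| = 2073071592

F_{73^5} has 73^5 = 2073071593 elements; its multiplicative group consists of all nonzero elements, so |F_{73^5}^*| = 2073071593 - 1 = 2073071592. (It is cyclic since any finite subgroup of the multiplicative group of a field is cyclic.)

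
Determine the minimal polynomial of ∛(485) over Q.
m_α(x) = x^3 - 485

α satisfies α^3 = 485, so x^3 - 485 annihilates α. By the rational root test, a rational root p/q (in lowest terms) of x^3 - 485 would satisfy p^3 = 485 q^3, forcing q = 1 and p^3 = 485; but 485 is not a perfect cube, contradiction. A monic cubic over Q with no rational root is irreducible (any nontrivial factorization would include a linear factor). Hence x^3 - 485 is the minimal polynomial of α, and in particular [Q(α):Q] = 3.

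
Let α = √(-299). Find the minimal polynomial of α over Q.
m_α(x) = x^2 + 299

α satisfies α^2 + 299 = 0, so x^2 + 299 annihilates α. Since d = -299 is squarefree and ≠ 1, it is not a perfect square in Q, so x^2 + 299 has no rational root and is therefore irreducible over Q (a degree-2 polynomial over a field is irreducible iff it has no root). Hence m_α(x) = x^2 + 299.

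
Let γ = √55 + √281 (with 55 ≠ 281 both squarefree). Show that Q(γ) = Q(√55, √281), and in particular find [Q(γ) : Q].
[Q(γ) : Q] = 4 (equivalently, Q(γ) = Q(√55, √281))

Obviously Q(γ) ⊆ Q(√55, √281), and [Q(√55, √281):Q] = 4 (since 55, 281 are distinct squarefree integers > 1 with 15455 not a perfect square). To show equality we compute the minimal polynomial of γ. From γ = √55 + √281: γ^2 = 55 + 2√(15455) + 281 = 336 + 2√(15455), so γ^2 - 336 = 2√(15455); squaring, (γ^2 - 336)^2 = 4·15455, i.e. γ^4 - 672γ^2 + 112896 - 61820 = 0, i.e. γ^4 - 672γ^2 + 51076 = 0. So γ is a root of x^4 - 672x^2 + 51076. This polynomial is irreducible over Q: it has no rational root (each ±√55 ± √281 is irrational), and any factorization into two quadratics over Q would force √(15455) ∈ Q (pairing opposite roots) or √55, √281 ∈ Q (other pairings), all impossible. Hence [Q(γ):Q] = 4 = [Q(√55, √281):Q], so Q(γ) = Q(√55, √281).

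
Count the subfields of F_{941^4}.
F_{941^4} has 3 subfields

The subfields of F_{p^n} are exactly the fields F_{p^d} for d | n (each is the fixed field of the unique index-d subgroup of Gal(F_{p^n}/F_p) ≅ Z/nZ). The divisors of n = 4 are {1, 2, 4}, giving 3 subfields: F_{941^1}, F_{941^2}, F_{941^4}.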